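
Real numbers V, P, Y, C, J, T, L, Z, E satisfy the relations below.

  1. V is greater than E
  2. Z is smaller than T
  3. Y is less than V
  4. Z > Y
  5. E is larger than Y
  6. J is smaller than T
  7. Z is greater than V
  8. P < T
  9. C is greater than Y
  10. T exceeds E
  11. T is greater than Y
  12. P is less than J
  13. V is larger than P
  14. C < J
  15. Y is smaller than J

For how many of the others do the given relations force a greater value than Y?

6

The elements the relations force above Y are C, E, V, J, Z, T — no chain reaches any other.
That is 6.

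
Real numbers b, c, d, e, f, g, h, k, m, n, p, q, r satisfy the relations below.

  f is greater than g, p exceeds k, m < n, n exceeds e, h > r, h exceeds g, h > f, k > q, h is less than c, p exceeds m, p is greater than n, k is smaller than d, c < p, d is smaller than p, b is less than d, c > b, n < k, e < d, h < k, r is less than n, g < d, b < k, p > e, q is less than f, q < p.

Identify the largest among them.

p

m is not greatest since m < n; g is not greatest since g < h; r is not greatest since r < n; q is not greatest since q < k; b is not greatest since b < k; f is not greatest since f < h; h is not greatest since h < c; e is not greatest since e < p; n is not greatest since n < k; k is not greatest since k < d; c is not greatest since c < p; d is not greatest since d < p.
Only p has nothing above it, so p is the largest.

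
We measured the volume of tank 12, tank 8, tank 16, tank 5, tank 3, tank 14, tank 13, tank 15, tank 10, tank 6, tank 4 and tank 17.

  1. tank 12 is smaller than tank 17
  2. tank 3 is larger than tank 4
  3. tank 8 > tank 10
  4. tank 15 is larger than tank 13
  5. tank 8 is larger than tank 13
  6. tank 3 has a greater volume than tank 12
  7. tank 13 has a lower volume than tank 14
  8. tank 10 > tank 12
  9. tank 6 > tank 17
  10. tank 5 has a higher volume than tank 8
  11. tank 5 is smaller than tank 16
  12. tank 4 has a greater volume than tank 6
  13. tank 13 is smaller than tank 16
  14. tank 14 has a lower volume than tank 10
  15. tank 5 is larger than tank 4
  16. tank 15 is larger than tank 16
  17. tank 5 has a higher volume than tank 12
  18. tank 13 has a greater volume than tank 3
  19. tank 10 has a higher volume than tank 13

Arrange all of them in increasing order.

tank 12 < tank 17 < tank 6 < tank 4 < tank 3 < tank 13 < tank 14 < tank 10 < tank 8 < tank 5 < tank 16 < tank 15

Nothing is placed below tank 12, so it is least; from there tank 12 < tank 17; tank 17 < tank 6; tank 6 < tank 4; tank 4 < tank 3; tank 3 < tank 13; tank 13 < tank 14; tank 14 < tank 10; tank 10 < tank 8; tank 8 < tank 5; tank 5 < tank 16; tank 16 < tank 15, each given directly.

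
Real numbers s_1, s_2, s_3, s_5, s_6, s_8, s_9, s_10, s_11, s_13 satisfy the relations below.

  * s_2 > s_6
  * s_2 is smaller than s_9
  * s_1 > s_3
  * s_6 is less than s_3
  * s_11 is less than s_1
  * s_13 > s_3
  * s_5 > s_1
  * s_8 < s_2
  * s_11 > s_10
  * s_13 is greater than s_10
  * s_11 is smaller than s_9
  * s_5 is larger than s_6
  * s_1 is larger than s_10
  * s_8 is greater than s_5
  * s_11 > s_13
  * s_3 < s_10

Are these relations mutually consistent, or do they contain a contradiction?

Every relation is compatible with s_6 < s_3 < s_10 < s_13 < s_11 < s_1 < s_5 < s_8 < s_2 < s_9; the set is consistent.

consistent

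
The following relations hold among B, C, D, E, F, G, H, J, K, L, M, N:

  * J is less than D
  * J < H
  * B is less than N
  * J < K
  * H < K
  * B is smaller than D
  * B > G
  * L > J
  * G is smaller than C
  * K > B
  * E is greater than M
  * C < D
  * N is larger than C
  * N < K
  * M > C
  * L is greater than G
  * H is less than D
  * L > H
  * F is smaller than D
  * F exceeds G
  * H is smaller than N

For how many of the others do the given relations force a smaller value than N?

5

Directly below N: B, H, C.
One step further: G, J (5 so far).
Nothing else is reachable below N; 5 in all.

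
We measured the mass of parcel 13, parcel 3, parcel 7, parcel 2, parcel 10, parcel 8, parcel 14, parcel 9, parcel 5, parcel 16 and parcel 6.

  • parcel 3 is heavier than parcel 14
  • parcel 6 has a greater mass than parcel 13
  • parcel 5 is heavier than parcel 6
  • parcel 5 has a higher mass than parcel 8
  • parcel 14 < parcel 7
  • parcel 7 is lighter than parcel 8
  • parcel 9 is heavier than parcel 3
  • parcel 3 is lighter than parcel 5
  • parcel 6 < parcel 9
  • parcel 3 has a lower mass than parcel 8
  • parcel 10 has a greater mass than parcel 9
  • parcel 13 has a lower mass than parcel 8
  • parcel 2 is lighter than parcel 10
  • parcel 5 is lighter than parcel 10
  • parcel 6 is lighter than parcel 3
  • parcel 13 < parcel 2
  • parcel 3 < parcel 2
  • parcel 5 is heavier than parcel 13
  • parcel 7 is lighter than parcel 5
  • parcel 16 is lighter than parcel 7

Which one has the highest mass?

Chaining downward from parcel 10: directly below it, parcel 9, parcel 2, parcel 5; then parcel 13, parcel 7, parcel 6, parcel 3, parcel 8; then parcel 16, parcel 14.
That covers every other element, and nothing is given above parcel 10, so parcel 10 is the highest mass.

parcel 10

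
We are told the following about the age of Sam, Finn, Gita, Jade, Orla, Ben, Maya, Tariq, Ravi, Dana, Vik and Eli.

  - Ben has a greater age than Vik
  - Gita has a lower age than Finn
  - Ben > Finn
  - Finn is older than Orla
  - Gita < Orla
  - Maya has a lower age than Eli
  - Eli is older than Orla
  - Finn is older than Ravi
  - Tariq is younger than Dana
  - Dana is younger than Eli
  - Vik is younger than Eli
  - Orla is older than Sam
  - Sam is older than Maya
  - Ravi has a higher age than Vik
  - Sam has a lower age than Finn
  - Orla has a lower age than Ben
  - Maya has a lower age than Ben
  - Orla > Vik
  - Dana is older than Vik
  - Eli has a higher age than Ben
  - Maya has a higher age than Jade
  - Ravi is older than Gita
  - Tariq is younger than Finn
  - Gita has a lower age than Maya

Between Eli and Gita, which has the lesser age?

Gita < Maya < Sam < Orla < Finn < Ben < Eli, by transitivity through Maya, Sam, Orla, Finn, Ben.
So Gita < Eli; Gita is the younger of the two.

Gita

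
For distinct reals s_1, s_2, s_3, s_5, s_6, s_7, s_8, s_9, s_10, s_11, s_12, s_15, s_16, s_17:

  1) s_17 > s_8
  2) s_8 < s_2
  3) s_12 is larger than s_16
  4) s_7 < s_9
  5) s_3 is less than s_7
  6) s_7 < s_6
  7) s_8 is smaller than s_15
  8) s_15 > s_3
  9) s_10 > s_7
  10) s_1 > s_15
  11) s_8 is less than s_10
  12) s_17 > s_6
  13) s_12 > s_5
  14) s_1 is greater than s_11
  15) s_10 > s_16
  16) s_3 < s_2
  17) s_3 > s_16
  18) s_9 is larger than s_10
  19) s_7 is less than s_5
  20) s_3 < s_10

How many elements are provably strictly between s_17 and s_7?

1

The relations place s_7 below s_17. An element lies strictly between them when it is forced above s_7 and also forced below s_17.
Above s_7: {s_6, s_5, s_10, s_12, s_9}. Below s_17: {s_16, s_3, s_8, s_6}.
Intersection: {s_6} — 1.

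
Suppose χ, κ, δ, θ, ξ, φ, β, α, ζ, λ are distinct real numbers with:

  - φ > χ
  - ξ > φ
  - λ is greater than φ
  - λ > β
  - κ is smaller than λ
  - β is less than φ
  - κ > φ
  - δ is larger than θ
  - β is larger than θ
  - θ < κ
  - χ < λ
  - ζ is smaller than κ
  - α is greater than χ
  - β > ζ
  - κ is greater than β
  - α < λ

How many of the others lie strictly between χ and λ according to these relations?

The relations place χ below λ. An element lies strictly between them when it is forced above χ and also forced below λ.
Above χ: {φ, κ, α, ξ}. Below λ: {ζ, θ, β, φ, κ, α}.
Intersection: {φ, κ, α} — 3.

3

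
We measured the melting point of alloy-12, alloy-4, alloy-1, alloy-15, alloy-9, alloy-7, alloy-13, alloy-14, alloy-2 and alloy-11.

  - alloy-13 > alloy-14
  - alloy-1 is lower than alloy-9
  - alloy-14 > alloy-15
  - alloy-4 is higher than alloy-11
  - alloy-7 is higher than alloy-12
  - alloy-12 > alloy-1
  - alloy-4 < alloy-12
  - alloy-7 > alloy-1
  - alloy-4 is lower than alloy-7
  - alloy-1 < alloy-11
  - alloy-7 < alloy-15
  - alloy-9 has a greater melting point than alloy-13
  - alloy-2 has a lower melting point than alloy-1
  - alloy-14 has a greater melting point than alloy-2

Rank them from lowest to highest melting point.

alloy-2 < alloy-1 < alloy-11 < alloy-4 < alloy-12 < alloy-7 < alloy-15 < alloy-14 < alloy-13 < alloy-9

Each adjacent pair is fixed by a given relation: alloy-2 < alloy-1; alloy-1 < alloy-11; alloy-11 < alloy-4; alloy-4 < alloy-12; alloy-12 < alloy-7; alloy-7 < alloy-15; alloy-15 < alloy-14; alloy-14 < alloy-13; alloy-13 < alloy-9. Chaining them end to end gives the full order.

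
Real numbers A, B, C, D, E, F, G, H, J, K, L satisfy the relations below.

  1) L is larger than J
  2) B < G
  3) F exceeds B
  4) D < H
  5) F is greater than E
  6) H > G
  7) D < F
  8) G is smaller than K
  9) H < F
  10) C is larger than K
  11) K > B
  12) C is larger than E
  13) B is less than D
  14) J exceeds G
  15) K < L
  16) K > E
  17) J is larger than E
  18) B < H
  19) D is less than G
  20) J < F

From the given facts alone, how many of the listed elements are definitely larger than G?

6

The elements the relations force above G are J, H, K, C, F, L — no chain reaches any other.
That is 6.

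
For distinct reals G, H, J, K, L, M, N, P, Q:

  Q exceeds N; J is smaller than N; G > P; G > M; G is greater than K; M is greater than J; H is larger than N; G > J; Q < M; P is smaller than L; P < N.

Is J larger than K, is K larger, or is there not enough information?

undetermined

Following every chain through K: above K we get G.
J is not reached, and no chain runs the other way from J to K.
So the given relations leave the order of K and J undetermined.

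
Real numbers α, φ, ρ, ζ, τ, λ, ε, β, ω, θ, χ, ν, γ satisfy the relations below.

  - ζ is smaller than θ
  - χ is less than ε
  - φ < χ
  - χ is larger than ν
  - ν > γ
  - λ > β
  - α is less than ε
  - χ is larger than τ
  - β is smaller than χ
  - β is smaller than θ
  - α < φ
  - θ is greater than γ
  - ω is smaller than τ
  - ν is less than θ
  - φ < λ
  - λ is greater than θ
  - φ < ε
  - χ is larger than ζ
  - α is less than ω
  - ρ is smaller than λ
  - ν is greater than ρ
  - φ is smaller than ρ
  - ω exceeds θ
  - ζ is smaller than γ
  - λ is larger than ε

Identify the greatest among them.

α is not greatest since α < ω; φ is not greatest since φ < λ; ρ is not greatest since ρ < ν; ζ is not greatest since ζ < γ; γ is not greatest since γ < ν; β is not greatest since β < θ; ν is not greatest since ν < θ; θ is not greatest since θ < λ; ω is not greatest since ω < τ; τ is not greatest since τ < χ; χ is not greatest since χ < ε; ε is not greatest since ε < λ.
Only λ has nothing above it, so λ is the greatest.

λ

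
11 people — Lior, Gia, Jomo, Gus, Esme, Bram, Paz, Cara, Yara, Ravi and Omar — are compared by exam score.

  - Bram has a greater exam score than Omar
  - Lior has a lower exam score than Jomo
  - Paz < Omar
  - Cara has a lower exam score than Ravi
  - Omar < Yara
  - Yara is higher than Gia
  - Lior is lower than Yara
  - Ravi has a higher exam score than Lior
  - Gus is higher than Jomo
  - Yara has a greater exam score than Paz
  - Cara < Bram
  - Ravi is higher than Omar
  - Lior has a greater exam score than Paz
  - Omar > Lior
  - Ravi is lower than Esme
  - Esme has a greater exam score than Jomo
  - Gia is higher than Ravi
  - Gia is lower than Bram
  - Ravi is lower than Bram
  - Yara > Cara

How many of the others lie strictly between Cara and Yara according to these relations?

2

The relations place Cara below Yara. An element lies strictly between them when it is forced above Cara and also forced below Yara.
Above Cara: {Ravi, Gia, Esme, Bram}. Below Yara: {Paz, Lior, Omar, Ravi, Gia}.
Intersection: {Ravi, Gia} — 2.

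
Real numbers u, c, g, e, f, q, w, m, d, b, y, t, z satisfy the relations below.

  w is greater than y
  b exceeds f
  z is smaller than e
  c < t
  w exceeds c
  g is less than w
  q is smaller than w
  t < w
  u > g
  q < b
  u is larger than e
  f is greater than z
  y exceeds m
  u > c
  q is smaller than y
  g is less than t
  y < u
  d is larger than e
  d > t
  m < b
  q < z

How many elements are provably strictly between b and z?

1

The relations place z below b. An element lies strictly between them when it is forced above z and also forced below b.
Above z: {e, u, f, d}. Below b: {q, m, f}.
Intersection: {f} — 1.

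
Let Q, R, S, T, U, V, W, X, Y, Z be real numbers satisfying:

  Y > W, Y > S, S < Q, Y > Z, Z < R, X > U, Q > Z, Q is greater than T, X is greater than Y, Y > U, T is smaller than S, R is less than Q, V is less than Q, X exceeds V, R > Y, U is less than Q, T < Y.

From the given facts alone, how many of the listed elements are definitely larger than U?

The elements the relations force above U are Y, R, Q, X — no chain reaches any other.
That is 4.

4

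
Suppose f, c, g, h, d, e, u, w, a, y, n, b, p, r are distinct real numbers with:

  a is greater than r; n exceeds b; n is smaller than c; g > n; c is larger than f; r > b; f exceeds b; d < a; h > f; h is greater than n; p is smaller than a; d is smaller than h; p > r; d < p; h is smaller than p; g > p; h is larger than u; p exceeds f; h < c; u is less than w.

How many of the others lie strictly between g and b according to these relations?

5

The relations place b below g. An element lies strictly between them when it is forced above b and also forced below g.
Above b: {r, f, n, h, p, c, a}. Below g: {r, u, f, d, n, h, p}.
Intersection: {r, f, n, h, p} — 5.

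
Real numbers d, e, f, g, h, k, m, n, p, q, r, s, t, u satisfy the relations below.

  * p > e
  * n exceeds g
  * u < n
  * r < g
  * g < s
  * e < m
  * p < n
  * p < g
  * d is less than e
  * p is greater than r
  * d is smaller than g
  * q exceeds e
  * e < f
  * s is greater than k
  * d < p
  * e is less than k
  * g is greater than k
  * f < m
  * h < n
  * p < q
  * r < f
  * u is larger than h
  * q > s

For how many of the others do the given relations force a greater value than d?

From d the given relations immediately reach e, p, g.
From those, k, f, n, m, s, q — 9 in total.
No other element is forced above d by the given relations, so the count is 9.

9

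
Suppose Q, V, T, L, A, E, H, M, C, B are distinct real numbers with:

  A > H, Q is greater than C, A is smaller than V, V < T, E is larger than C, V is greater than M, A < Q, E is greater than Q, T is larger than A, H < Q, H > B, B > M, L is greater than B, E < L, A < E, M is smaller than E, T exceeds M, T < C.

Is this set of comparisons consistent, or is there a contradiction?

consistent

Every relation is compatible with M < B < H < A < V < T < C < Q < E < L; the set is consistent.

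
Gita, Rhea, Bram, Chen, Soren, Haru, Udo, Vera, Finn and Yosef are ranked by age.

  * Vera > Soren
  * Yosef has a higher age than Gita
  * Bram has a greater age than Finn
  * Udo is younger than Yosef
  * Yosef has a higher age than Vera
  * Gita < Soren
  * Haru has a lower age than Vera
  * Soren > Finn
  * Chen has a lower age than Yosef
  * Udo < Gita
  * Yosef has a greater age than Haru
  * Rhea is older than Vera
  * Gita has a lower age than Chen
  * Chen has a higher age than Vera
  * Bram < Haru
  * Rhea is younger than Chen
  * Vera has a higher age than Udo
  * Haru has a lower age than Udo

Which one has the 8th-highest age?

Haru

Piecing the relations together gives one ordering: Finn < Bram < Haru < Udo < Gita < Soren < Vera < Rhea < Chen < Yosef.
Counting 8 from the largest end gives Haru.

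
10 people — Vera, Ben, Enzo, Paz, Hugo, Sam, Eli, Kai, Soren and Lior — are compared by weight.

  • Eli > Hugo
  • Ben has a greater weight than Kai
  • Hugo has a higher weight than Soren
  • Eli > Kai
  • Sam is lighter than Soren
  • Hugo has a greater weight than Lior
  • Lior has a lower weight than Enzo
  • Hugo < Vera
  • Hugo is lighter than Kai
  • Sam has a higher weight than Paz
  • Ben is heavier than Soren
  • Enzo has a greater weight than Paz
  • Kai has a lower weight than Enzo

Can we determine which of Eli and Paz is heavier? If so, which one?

Eli

The relevant relations are Paz < Sam; Sam < Soren; Soren < Hugo; Hugo < Kai; Kai < Eli.
Together: Paz < Sam < Soren < Hugo < Kai < Eli.
So Eli is heavier.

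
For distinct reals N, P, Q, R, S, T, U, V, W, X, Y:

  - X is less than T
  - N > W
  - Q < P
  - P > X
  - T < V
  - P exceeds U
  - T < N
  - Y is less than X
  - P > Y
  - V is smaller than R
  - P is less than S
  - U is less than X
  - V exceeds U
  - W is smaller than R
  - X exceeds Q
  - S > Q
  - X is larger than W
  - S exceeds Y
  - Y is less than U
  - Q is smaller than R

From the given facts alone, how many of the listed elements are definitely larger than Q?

The elements the relations force above Q are X, T, V, N, P, S, R — no chain reaches any other.
That is 7.

7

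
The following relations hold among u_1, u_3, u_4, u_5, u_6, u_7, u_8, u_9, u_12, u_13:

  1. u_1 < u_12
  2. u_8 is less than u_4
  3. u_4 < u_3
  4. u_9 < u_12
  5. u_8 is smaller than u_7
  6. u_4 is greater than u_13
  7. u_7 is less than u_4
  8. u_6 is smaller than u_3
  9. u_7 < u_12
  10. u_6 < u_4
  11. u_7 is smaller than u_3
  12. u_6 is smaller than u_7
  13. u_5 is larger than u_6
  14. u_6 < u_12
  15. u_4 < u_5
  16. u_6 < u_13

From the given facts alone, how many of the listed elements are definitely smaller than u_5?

5

The elements the relations force below u_5 are u_8, u_6, u_7, u_13, u_4 — no chain reaches any other.
That is 5.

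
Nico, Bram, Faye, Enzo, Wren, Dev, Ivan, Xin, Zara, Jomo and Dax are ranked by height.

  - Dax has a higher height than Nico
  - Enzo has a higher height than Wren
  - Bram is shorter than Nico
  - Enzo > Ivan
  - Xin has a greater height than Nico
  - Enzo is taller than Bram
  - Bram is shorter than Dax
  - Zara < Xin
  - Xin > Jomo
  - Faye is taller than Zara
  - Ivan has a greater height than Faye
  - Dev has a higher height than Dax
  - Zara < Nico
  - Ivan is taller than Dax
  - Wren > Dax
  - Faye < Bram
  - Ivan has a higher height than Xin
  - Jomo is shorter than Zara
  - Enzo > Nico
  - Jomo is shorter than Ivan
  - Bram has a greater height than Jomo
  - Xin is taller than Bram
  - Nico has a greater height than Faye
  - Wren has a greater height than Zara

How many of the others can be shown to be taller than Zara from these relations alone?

Directly above Zara: Faye, Nico, Xin, Wren.
One step further: Bram, Dax, Ivan, Enzo (8 so far).
One step further: Dev (9 so far).
Nothing else is reachable above Zara; 9 in all.

9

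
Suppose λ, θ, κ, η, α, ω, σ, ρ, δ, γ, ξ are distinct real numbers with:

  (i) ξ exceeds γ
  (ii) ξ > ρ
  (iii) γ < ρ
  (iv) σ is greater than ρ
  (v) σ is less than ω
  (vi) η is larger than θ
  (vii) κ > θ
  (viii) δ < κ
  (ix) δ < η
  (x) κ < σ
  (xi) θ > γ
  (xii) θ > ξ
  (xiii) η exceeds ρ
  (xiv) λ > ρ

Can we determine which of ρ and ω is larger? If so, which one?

Chaining the given relations: ρ < ξ < θ < κ < σ < ω.
So ω is larger.

ω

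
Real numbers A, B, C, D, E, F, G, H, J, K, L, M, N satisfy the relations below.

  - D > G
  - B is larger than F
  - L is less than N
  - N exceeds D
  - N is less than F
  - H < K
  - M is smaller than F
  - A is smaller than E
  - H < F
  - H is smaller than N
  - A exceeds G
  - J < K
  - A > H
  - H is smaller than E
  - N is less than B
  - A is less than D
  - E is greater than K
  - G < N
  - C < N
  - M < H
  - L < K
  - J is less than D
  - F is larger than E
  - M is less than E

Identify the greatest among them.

M is not greatest since M < H; C is not greatest since C < N; H is not greatest since H < A; L is not greatest since L < K; G is not greatest since G < D; A is not greatest since A < D; J is not greatest since J < K; K is not greatest since K < E; E is not greatest since E < F; D is not greatest since D < N; N is not greatest since N < B; F is not greatest since F < B.
Only B has nothing above it, so B is the greatest.

B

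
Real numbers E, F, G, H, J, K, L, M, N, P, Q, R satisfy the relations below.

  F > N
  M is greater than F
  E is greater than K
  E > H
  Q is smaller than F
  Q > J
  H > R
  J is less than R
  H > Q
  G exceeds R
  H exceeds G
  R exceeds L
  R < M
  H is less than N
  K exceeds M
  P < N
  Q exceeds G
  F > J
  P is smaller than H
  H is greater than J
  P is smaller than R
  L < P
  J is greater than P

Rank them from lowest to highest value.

L < P < J < R < G < Q < H < N < F < M < K < E

The consecutive links are each given: L < P; P < J; J < R; R < G; G < Q; Q < H; H < N; N < F; F < M; M < K; K < E.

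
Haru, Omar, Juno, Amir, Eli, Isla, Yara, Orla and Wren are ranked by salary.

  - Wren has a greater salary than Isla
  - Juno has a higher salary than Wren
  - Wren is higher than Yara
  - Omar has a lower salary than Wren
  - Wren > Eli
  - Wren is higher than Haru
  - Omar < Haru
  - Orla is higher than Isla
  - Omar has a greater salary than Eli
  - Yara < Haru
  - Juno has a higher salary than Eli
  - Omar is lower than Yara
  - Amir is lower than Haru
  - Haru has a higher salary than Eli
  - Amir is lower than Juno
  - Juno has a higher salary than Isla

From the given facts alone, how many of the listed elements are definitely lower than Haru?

From Haru the given relations immediately reach Amir, Eli, Omar, Yara.
Nothing else is reachable below Haru; 4 in all.

4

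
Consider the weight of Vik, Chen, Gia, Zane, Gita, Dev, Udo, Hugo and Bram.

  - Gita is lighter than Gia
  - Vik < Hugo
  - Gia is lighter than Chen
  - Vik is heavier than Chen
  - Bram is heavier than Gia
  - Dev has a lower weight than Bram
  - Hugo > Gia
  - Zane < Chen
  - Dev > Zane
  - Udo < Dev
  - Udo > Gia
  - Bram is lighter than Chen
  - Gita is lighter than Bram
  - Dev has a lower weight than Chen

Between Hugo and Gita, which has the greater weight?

Hugo

Gita < Gia < Udo < Dev < Bram < Chen < Vik < Hugo, by transitivity through Gia, Udo, Dev, Bram, Chen, Vik.
So Gita < Hugo; Hugo is the heavier of the two.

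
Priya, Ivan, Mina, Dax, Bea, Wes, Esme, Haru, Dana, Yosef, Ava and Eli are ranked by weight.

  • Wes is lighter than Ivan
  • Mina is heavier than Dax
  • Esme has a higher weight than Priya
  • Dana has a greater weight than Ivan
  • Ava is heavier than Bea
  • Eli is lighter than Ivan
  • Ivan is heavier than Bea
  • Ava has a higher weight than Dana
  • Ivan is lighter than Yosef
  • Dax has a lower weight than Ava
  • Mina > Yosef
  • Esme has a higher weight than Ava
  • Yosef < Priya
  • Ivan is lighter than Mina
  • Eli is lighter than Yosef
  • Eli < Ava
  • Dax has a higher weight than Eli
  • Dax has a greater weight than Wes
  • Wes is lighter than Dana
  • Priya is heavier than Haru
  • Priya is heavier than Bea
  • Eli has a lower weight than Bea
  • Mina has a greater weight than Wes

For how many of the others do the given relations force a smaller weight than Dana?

From Dana the given relations immediately reach Wes, Ivan.
From those, Eli, Bea — 4 in total.
Nothing else is reachable below Dana; 4 in all.

4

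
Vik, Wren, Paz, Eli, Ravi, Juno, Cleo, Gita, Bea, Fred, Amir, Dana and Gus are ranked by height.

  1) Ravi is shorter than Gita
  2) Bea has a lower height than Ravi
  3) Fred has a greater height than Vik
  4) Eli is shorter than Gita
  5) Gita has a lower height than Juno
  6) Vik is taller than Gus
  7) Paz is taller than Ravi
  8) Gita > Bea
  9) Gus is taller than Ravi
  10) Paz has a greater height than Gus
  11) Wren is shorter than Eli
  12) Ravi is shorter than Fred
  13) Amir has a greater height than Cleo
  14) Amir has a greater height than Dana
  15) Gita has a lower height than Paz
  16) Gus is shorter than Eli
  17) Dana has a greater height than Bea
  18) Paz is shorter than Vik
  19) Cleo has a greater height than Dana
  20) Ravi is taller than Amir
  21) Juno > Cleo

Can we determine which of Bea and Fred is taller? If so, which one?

Bea < Dana and Dana < Cleo give Bea < Cleo.
With Cleo < Amir: Bea < Dana < Cleo < Amir.
Then Amir < Ravi extends the chain to Ravi.
With Ravi < Gus: Bea < Dana < Cleo < Amir < Ravi < Gus.
Then Gus < Eli extends the chain to Eli.
With Eli < Gita: Bea < Dana < Cleo < Amir < Ravi < Gus < Eli < Gita.
Then Gita < Paz extends the chain to Paz.
With Paz < Vik: Bea < Dana < Cleo < Amir < Ravi < Gus < Eli < Gita < Paz < Vik.
Then Vik < Fred extends the chain to Fred.
So Fred is taller.

Fred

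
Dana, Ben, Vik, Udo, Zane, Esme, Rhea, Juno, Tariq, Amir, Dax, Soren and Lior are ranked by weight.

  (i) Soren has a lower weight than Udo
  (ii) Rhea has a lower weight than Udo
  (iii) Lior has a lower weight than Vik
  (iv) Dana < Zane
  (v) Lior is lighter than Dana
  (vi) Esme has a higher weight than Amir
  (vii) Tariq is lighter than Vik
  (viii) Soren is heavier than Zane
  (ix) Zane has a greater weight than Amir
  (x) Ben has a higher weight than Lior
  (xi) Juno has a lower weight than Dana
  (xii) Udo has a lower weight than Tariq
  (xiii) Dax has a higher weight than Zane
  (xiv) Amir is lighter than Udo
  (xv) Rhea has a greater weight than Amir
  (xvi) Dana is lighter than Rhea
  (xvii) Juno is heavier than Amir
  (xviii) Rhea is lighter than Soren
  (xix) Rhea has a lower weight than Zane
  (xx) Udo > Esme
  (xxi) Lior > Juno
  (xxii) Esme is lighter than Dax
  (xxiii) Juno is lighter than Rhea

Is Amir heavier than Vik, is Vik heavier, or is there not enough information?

Vik

Following the relations from Amir: Amir < Juno < Lior < Dana < Rhea < Zane < Soren < Udo < Tariq < Vik.
So Vik is heavier.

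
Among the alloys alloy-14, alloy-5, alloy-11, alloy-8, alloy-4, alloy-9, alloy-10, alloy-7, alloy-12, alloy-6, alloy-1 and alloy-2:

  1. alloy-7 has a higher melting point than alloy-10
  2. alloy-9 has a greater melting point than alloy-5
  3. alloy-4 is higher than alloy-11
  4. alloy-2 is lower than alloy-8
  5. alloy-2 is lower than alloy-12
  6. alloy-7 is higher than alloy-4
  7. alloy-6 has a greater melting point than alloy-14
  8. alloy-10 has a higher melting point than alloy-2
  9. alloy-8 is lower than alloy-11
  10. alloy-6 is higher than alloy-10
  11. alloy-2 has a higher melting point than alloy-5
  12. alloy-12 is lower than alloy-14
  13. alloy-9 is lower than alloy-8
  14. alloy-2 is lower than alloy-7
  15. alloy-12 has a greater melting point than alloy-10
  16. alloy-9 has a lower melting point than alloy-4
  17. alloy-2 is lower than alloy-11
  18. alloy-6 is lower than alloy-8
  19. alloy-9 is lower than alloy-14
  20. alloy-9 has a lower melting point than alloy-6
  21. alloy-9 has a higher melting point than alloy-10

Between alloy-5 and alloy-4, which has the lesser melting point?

alloy-5

alloy-5 < alloy-2 and alloy-2 < alloy-10 give alloy-5 < alloy-10.
With alloy-10 < alloy-12: alloy-5 < alloy-2 < alloy-10 < alloy-12.
Then alloy-12 < alloy-14 extends the chain to alloy-14.
Then alloy-14 < alloy-6 extends the chain to alloy-6.
With alloy-6 < alloy-8: alloy-5 < alloy-2 < alloy-10 < alloy-12 < alloy-14 < alloy-6 < alloy-8.
Then alloy-8 < alloy-11 extends the chain to alloy-11.
Then alloy-11 < alloy-4 extends the chain to alloy-4.
So alloy-5 < alloy-4; alloy-5 is the lower of the two.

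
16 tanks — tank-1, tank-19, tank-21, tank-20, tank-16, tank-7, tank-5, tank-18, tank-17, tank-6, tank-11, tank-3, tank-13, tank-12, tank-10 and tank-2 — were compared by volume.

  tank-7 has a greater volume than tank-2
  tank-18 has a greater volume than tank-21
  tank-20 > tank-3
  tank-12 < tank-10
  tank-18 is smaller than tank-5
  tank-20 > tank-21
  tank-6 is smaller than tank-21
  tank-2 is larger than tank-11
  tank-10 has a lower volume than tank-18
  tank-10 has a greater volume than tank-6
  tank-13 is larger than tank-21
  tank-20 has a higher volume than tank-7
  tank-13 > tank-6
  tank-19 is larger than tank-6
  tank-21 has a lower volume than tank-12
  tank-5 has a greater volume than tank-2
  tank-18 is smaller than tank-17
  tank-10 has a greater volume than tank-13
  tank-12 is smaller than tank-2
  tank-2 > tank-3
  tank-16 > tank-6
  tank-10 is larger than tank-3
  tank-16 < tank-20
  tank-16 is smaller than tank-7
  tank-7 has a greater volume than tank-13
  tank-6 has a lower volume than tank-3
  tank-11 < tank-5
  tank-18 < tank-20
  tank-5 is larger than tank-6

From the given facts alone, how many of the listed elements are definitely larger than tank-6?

13

The elements the relations force above tank-6 are tank-19, tank-21, tank-16, tank-3, tank-12, tank-2, tank-13, tank-7, tank-10, tank-18, tank-20, tank-5, tank-17 — no chain reaches any other.
That is 13.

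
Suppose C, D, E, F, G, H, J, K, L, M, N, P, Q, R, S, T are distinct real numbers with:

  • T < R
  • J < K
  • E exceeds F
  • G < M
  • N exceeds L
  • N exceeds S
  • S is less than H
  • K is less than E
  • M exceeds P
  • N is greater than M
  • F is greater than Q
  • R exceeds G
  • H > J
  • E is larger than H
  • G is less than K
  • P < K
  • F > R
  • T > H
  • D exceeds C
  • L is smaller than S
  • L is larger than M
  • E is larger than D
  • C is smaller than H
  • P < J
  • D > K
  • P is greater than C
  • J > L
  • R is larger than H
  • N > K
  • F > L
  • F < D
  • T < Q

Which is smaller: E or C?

The relevant relations are C < P; P < M; M < L; L < J; J < H; H < T; T < Q; Q < F; F < D; D < E.
Together: C < P < M < L < J < H < T < Q < F < D < E.
So C < E; C is the smaller of the two.

C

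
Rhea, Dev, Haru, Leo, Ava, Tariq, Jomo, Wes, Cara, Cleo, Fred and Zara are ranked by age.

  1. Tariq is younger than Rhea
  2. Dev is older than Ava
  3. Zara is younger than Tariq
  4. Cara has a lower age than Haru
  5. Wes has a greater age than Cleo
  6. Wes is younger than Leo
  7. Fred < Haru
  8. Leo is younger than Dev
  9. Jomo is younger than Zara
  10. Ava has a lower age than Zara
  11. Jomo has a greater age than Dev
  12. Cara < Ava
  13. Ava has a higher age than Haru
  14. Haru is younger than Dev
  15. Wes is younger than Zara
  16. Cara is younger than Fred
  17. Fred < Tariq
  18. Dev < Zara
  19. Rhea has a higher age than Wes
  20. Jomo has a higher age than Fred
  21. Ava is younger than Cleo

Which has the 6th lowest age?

The consecutive relations fix a unique order: Cara < Fred < Haru < Ava < Cleo < Wes < Leo < Dev < Jomo < Zara < Tariq < Rhea.
Counting 6 from the smallest end gives Wes.

Wes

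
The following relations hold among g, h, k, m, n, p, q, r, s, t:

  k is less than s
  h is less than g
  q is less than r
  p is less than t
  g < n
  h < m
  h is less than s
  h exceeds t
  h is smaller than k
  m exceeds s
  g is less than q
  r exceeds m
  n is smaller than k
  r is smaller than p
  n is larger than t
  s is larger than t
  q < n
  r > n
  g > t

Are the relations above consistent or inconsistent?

We have r < p stated directly, yet also p < t < h < g < q < n < k < s < m < r by chaining the others — so p < r. Contradiction.

inconsistent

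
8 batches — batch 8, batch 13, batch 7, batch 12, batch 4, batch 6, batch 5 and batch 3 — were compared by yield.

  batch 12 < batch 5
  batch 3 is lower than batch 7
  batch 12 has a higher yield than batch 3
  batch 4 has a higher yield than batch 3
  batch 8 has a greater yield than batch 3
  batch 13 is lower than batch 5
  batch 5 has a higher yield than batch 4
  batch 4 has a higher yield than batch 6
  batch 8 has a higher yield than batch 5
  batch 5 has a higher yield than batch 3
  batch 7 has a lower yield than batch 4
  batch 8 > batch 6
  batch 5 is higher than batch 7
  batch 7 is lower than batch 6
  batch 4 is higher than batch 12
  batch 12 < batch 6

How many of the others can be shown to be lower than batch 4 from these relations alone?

4

Directly below batch 4: batch 3, batch 12, batch 7, batch 6.
No other element is forced below batch 4 by the given relations, so the count is 4.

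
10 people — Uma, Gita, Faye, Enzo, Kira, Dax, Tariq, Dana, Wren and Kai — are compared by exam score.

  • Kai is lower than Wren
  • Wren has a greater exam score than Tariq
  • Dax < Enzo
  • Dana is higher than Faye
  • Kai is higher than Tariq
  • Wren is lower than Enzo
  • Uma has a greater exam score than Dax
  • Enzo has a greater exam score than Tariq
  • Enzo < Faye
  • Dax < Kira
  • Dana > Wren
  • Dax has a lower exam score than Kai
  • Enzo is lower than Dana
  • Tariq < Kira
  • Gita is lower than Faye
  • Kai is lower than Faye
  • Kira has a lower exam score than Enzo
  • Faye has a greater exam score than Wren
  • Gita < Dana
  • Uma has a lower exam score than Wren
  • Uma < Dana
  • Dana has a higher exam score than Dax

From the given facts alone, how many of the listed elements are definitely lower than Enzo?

From Enzo the given relations immediately reach Tariq, Dax, Wren, Kira.
From those, Kai, Uma — 6 in total.
No other element is forced below Enzo by the given relations, so the count is 6.

6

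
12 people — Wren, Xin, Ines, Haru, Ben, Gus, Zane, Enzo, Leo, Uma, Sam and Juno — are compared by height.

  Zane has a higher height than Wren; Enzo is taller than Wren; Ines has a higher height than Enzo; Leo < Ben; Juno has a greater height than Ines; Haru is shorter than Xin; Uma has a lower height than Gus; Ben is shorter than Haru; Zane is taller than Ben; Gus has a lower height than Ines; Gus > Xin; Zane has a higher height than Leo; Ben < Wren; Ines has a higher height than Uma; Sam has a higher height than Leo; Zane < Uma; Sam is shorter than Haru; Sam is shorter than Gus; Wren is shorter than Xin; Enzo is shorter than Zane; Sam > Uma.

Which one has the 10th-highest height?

Wren

The consecutive relations fix a unique order: Leo < Ben < Wren < Enzo < Zane < Uma < Sam < Haru < Xin < Gus < Ines < Juno.
The 10th largest is Wren.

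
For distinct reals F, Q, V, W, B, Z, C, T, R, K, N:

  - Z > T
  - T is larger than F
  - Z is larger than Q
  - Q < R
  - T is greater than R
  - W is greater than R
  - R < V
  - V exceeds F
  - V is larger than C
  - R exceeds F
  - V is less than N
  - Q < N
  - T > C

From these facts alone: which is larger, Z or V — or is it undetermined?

Following every chain through V: above V we get N; below V we get F, Q, C, R.
Z is not reached, and no chain runs the other way from Z to V.
So the given relations leave the order of V and Z undetermined.

undetermined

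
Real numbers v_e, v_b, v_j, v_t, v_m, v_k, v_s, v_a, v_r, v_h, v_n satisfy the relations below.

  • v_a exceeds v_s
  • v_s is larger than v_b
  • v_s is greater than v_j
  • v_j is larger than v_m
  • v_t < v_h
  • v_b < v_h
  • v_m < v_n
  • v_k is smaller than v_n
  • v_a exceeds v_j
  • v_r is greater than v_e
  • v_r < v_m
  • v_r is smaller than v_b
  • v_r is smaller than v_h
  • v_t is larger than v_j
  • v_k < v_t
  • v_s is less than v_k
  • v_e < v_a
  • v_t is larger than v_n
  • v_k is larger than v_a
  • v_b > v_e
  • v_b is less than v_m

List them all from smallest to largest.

The consecutive links are each given: v_e < v_r; v_r < v_b; v_b < v_m; v_m < v_j; v_j < v_s; v_s < v_a; v_a < v_k; v_k < v_n; v_n < v_t; v_t < v_h.

v_e < v_r < v_b < v_m < v_j < v_s < v_a < v_k < v_n < v_t < v_h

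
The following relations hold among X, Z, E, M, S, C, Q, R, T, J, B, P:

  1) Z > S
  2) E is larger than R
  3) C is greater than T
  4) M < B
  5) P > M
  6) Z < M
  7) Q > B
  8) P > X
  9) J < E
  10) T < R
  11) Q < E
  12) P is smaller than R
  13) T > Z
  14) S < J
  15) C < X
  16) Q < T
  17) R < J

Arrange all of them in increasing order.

S < Z < M < B < Q < T < C < X < P < R < J < E

Nothing is placed below S, so it is least; from there S < Z; Z < M; M < B; B < Q; Q < T; T < C; C < X; X < P; P < R; R < J; J < E, each given directly.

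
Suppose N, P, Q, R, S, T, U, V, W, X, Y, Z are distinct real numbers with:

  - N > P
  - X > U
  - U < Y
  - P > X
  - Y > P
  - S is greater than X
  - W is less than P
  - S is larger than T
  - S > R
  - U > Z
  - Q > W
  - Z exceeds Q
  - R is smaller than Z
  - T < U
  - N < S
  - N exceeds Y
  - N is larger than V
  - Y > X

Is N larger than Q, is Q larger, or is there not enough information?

Chaining the given relations: Q < Z < U < X < P < Y < N.
So N is larger.

N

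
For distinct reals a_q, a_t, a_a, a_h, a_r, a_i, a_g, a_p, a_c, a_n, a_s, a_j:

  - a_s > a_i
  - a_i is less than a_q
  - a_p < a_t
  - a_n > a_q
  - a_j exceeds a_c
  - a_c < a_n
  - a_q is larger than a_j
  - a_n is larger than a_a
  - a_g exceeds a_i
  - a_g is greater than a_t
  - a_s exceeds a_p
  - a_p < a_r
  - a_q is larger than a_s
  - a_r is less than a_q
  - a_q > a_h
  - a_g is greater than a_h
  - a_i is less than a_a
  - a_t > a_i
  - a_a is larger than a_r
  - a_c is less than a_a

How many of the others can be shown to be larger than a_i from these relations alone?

6

Directly above a_i: a_s, a_a, a_t, a_q, a_g.
One step further: a_n (6 so far).
Nothing else is reachable above a_i; 6 in all.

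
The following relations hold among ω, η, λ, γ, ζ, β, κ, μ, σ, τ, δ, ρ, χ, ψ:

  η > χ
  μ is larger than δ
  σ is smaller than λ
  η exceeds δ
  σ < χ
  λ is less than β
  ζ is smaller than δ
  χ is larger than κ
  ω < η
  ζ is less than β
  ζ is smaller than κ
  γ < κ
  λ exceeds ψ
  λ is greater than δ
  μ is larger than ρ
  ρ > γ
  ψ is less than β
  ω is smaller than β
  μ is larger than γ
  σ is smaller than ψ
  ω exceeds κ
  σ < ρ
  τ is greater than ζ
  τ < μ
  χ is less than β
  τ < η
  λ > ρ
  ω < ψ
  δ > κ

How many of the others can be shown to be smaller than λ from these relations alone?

8

Directly below λ: σ, δ, ψ, ρ.
One step further: ζ, γ, κ, ω (8 so far).
Nothing else is reachable below λ; 8 in all.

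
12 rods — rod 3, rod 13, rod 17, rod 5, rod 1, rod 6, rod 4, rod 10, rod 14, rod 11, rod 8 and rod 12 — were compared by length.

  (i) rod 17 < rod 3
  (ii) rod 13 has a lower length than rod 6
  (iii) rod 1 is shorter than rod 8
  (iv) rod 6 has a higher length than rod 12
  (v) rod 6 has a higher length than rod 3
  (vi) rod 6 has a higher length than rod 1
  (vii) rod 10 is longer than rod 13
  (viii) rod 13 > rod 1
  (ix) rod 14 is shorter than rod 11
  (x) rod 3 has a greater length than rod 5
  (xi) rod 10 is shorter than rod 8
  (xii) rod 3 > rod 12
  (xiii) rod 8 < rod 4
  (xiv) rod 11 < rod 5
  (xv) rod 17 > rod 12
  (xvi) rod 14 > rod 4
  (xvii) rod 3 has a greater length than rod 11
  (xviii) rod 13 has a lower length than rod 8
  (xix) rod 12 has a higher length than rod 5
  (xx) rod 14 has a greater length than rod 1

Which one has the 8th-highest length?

The consecutive relations fix a unique order: rod 1 < rod 13 < rod 10 < rod 8 < rod 4 < rod 14 < rod 11 < rod 5 < rod 12 < rod 17 < rod 3 < rod 6.
The 8th largest is rod 4.

rod 4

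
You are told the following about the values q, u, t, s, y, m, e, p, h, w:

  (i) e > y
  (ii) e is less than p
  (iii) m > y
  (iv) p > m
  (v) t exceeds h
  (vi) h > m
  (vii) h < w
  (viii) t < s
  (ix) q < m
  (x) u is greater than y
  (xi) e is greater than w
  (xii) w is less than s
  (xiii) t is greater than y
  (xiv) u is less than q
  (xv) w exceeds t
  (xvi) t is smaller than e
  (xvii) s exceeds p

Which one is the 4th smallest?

The consecutive relations fix a unique order: y < u < q < m < h < t < w < e < p < s.
Counting 4 from the smallest end gives m.

m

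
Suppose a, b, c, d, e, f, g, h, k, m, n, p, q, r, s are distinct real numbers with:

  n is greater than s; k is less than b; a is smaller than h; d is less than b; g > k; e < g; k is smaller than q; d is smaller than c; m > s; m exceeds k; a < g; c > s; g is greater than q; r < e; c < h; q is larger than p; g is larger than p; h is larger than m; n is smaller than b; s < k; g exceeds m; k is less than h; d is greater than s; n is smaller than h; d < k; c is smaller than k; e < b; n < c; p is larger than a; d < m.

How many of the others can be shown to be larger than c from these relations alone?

6

Directly above c: k, h.
One step further: q, m, b, g (6 so far).
Nothing else is reachable above c; 6 in all.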